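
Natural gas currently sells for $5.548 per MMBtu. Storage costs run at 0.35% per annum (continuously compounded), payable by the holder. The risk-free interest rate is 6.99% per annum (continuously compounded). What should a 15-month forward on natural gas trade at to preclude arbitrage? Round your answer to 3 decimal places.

Net carry = r + u − y = 0.0699 + 0.0035 − 0.0000 = 0.0734
F = S·e^((r+u−y)T) = 5.548 · e^(0.0734 × 15/12) = 5.548 · e^0.091750
= 5.548 × 1.096091 = $6.081 per MMBtu

$6.081 per MMBtu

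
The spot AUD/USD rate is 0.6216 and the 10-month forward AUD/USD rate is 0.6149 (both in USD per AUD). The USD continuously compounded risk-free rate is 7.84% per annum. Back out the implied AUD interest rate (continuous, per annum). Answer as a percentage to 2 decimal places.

F = S·e^((r_USD − r_AUD)T) ⇒ r_AUD = r_USD − ln(F/S)/T
ln(0.6149/0.6216) = -0.010837; /(10/12) = -0.013004
r_AUD = 0.0784 + 0.013004 = 0.091404
r_AUD = 9.14%

9.14%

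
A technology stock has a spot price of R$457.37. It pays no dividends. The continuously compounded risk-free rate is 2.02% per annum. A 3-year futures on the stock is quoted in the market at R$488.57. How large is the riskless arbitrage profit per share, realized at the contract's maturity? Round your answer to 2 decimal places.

Fair futures: F* = S·e^(carry·T), with carry = r = 0.0202
F* = 457.37 · e^(0.0202 × 3) = 457.37 · e^0.060600 = 457.37 × 1.062474 = R$485.9437
Market R$488.57 > fair R$485.9437: forward overpriced → cash-and-carry (buy spot, short the forward).
At maturity, profit = |F_mkt − F*| = |488.57 − 485.9437| = R$2.63 per share

R$2.63 per share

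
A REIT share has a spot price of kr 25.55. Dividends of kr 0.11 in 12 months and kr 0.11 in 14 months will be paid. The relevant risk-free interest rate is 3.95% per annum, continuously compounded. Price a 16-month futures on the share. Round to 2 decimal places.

kr 26.71

PV(dividends) I = 0.11·e^(−0.0395·12/12) + 0.11·e^(−0.0395·14/12)
I = 0.1057 + 0.1050 = 0.2107
F = (S − I)·e^(rT) = (25.55 − 0.2107) · e^(0.0395·16/12)
= 25.3393 · e^0.052667 = 25.3393 × 1.054079 = kr 26.71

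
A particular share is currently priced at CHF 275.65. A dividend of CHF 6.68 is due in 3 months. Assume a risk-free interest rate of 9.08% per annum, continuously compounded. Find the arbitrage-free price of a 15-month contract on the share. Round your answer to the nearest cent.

CHF 301.47

PV(dividends) I = 6.68·e^(−0.0908·3/12)
I = 6.5301
F = (S − I)·e^(rT) = (275.65 − 6.5301) · e^(0.0908·15/12)
= 269.1199 · e^0.113500 = 269.1199 × 1.120192 = CHF 301.47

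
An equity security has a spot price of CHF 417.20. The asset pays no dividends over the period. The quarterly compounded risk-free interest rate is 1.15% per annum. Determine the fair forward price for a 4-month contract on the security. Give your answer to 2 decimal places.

F = S · (1+r/4)^(4T)
= 417.20 × 1.003835
F = CHF 418.80

CHF 418.80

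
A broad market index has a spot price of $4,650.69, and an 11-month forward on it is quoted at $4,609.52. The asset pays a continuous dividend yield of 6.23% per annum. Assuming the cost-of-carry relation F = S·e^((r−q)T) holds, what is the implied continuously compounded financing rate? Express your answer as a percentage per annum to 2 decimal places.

From F = S·e^((r−q)T): (r − q) = ln(F/S)/T
ln(4609.52/4650.69) = ln(0.991148) = -0.008891
(r − q) = -0.008891 / (11/12) = -0.009699
r = ln(F/S)/T + q = -0.009699 + 0.0623 = 0.052601
r = 5.26%

5.26%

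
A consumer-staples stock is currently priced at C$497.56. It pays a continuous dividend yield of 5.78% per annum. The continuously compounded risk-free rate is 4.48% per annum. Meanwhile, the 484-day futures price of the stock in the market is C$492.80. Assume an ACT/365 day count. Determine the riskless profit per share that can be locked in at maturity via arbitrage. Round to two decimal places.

C$3.74 per share

Fair futures: F* = S·e^(carry·T), with carry = (r − q) = 0.0448 − 0.0578 = -0.0130
F* = 497.56 · e^(-0.0130 × 484/365) = 497.56 · e^-0.017238 = 497.56 × 0.982910 = C$489.0567
Market C$492.80 > fair C$489.0567: forward overpriced → cash-and-carry (buy spot, short the forward).
At maturity, profit = |F_mkt − F*| = |492.80 − 489.0567| = C$3.74 per share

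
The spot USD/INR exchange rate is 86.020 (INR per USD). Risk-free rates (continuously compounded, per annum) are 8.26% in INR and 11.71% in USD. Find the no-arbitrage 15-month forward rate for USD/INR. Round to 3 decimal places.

F = S·e^((r_INR − r_USD)T) = 86.020 · e^((0.0826 − 0.1171) × 15/12)
= 86.020 · e^-0.043125 = 86.020 × 0.957792
F = 82.389 INR per USD

82.389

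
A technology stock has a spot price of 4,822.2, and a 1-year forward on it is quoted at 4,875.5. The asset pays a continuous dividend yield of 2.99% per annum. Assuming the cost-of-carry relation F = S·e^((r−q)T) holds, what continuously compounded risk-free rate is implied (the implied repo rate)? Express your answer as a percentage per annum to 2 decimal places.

4.09%

From F = S·e^((r−q)T): (r − q) = ln(F/S)/T
ln(4875.5/4822.2) = ln(1.011053) = 0.010992
(r − q) = 0.010992 / (1) = 0.010992
r = ln(F/S)/T + q = 0.010992 + 0.0299 = 0.040892
r = 4.09%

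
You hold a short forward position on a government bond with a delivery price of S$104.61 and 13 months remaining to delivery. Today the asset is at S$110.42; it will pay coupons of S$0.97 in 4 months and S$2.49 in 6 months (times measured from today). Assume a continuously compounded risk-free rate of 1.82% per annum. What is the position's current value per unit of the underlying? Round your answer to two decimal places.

PV(remaining coupons) I = 0.97·e^(−0.0182·4/12) + 2.49·e^(−0.0182·6/12) = 3.4316
Current forward F = (S − I)·e^(rT) = (110.42 − 3.4316)·e^(0.0182·13/12) = 106.9884 × 1.019912 = 109.1188
Value (long) = (F − K)·e^(−rT) = (109.1188 − 104.61) × 0.980476 = 4.4208
Short position value = −(long value) = -S$4.42

-S$4.42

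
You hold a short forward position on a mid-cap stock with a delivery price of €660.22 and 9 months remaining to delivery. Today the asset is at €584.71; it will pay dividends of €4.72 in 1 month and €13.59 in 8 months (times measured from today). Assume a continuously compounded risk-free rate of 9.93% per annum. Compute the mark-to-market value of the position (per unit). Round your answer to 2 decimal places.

€45.53

PV(remaining dividends) I = 4.72·e^(−0.0993·1/12) + 13.59·e^(−0.0993·8/12) = 17.4006
Current forward F = (S − I)·e^(rT) = (584.71 − 17.4006)·e^(0.0993·9/12) = 567.3094 × 1.077318 = 611.1726
Value (long) = (F − K)·e^(−rT) = (611.1726 − 660.22) × 0.928231 = -45.5273
Short position value = −(long value) = €45.53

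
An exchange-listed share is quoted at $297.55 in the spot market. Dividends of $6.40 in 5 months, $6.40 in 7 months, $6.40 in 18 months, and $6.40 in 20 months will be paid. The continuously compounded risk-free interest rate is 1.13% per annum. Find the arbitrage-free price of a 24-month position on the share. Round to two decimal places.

$278.47

PV(dividends) I = 6.40·e^(−0.0113·5/12) + 6.40·e^(−0.0113·7/12) + 6.40·e^(−0.0113·18/12) + 6.40·e^(−0.0113·20/12)
I = 6.3699 + 6.3580 + 6.2924 + 6.2806 = 25.3009
F = (S − I)·e^(rT) = (297.55 − 25.3009) · e^(0.0113·24/12)
= 272.2491 · e^0.022600 = 272.2491 × 1.022857 = $278.47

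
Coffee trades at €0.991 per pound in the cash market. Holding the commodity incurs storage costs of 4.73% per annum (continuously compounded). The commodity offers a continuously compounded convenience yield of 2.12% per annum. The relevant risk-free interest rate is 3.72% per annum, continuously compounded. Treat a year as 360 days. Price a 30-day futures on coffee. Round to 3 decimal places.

€0.996 per pound

Net carry = r + u − y = 0.0372 + 0.0473 − 0.0212 = 0.0633
F = S·e^((r+u−y)T) = 0.991 · e^(0.0633 × 30/360) = 0.991 · e^0.005275
= 0.991 × 1.005289 = €0.996 per pound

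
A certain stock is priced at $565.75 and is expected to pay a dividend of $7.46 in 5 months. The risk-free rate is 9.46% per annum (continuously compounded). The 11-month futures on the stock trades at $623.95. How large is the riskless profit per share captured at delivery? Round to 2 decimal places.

PV(dividends) I = 7.46·e^(−0.0946·5/12) = 7.1717
Fair futures F* = (S − I)·e^(rT) = (565.75 − 7.1717)·e^0.086717 = 558.5783 × 1.090588 = 609.1788
Market $623.95 > fair 609.1788: forward overpriced → cash-and-carry (borrow at r, buy the stock and collect the dividends, short the forward).
Profit at T = |F_mkt − F*| = |623.95 − 609.1788| = $14.77 per share

$14.77 per share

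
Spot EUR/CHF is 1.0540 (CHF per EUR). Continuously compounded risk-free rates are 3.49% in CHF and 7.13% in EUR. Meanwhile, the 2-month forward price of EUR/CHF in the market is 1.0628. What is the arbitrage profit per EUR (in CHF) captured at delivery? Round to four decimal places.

Fair forward: F* = S·e^(carry·T), with carry = (r_CHF − r_EUR) = 0.0349 − 0.0713 = -0.0364
F* = 1.0540 · e^(-0.0364 × 2/12) = 1.0540 · e^-0.006067 = 1.0540 × 0.993951 = 1.0476
Market 1.0628 > fair 1.0476: forward overpriced → cash-and-carry (buy spot, short the forward).
At maturity, profit = |F_mkt − F*| = |1.0628 − 1.0476| = 0.0152 per EUR (in CHF)

0.0152 per EUR (in CHF)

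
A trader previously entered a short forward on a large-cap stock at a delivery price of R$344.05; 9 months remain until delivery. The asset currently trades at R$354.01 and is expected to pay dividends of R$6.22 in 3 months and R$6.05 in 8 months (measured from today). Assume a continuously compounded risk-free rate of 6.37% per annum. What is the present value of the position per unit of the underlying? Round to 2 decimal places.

-R$14.09

PV(remaining dividends) I = 6.22·e^(−0.0637·3/12) + 6.05·e^(−0.0637·8/12) = 11.9202
Current forward F = (S − I)·e^(rT) = (354.01 − 11.9202)·e^(0.0637·9/12) = 342.0898 × 1.048935 = 358.8300
Value (long) = (F − K)·e^(−rT) = (358.8300 − 344.05) × 0.953348 = 14.0905
Short position value = −(long value) = -R$14.09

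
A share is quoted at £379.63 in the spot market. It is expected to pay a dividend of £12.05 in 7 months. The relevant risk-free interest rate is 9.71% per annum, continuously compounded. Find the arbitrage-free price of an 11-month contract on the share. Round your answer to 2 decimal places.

PV(dividends) I = 12.05·e^(−0.0971·7/12)
I = 11.3864
F = (S − I)·e^(rT) = (379.63 − 11.3864) · e^(0.0971·11/12)
= 368.2436 · e^0.089008 = 368.2436 × 1.093089 = £402.52

£402.52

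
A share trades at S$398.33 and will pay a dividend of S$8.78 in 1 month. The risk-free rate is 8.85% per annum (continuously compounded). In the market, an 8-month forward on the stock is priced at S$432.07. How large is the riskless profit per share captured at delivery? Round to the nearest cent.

S$18.78 per share

PV(dividends) I = 8.78·e^(−0.0885·1/12) = 8.7155
Fair forward F* = (S − I)·e^(rT) = (398.33 − 8.7155)·e^0.059000 = 389.6145 × 1.060775 = 413.2933
Market S$432.07 > fair 413.2933: forward overpriced → cash-and-carry (borrow at r, buy the stock and collect the dividends, short the forward).
Profit at T = |F_mkt − F*| = |432.07 − 413.2933| = S$18.78 per share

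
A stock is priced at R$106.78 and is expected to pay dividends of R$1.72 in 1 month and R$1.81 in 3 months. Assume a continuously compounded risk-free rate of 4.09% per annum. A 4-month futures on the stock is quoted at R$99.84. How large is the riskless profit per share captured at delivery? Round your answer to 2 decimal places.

PV(dividends) I = 1.72·e^(−0.0409·1/12) + 1.81·e^(−0.0409·3/12) = 3.5057
Fair futures F* = (S − I)·e^(rT) = (106.78 − 3.5057)·e^0.013633 = 103.2743 × 1.013726 = 104.6918
Market R$99.84 < fair 104.6918: forward underpriced → reverse cash-and-carry (short the stock, invest proceeds at r, pay the dividends, go long the forward).
Profit at T = |F_mkt − F*| = |99.84 − 104.6918| = R$4.85 per share

R$4.85 per share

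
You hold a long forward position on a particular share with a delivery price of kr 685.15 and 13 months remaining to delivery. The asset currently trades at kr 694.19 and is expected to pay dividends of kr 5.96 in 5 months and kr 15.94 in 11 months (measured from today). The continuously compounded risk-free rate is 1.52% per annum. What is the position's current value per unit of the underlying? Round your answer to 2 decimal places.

PV(remaining dividends) I = 5.96·e^(−0.0152·5/12) + 15.94·e^(−0.0152·11/12) = 21.6418
Current forward F = (S − I)·e^(rT) = (694.19 − 21.6418)·e^(0.0152·13/12) = 672.5482 × 1.016603 = 683.7145
Value (long) = (F − K)·e^(−rT) = (683.7145 − 685.15) × 0.983668 = -1.4121
Value = -kr 1.41

-kr 1.41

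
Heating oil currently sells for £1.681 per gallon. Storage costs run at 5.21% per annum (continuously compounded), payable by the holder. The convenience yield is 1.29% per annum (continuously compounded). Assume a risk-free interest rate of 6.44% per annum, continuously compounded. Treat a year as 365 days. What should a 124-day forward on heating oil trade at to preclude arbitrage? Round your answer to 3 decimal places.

Net carry = r + u − y = 0.0644 + 0.0521 − 0.0129 = 0.1036
F = S·e^((r+u−y)T) = 1.681 · e^(0.1036 × 124/365) = 1.681 · e^0.035196
= 1.681 × 1.035823 = £1.741 per gallon

£1.741 per gallon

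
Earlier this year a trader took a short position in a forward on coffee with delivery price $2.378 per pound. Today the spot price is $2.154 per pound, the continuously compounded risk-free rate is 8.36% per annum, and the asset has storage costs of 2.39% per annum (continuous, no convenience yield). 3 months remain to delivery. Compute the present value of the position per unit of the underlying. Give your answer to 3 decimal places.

$0.162 per pound

Current fair forward for the remaining 3 months: F = S·e^((r + u)·T), (r + u) = 0.0836 + 0.0239 = 0.1075
F = 2.154 · e^(0.1075 × 3/12) = 2.154 × 1.027239 = 2.2127
Value of long forward = (F − K)·e^(−rT) = (2.2127 − 2.378) · e^(−0.0836·3/12)
= -0.1653 × 0.979317 = -0.162
Short position value = −(long value) = $0.162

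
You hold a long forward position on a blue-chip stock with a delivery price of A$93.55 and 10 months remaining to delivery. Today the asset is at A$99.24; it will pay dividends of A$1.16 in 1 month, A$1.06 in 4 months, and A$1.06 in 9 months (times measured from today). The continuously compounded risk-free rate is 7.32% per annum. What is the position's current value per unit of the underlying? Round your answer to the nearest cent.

PV(remaining dividends) I = 1.16·e^(−0.0732·1/12) + 1.06·e^(−0.0732·4/12) + 1.06·e^(−0.0732·9/12) = 3.1908
Current forward F = (S − I)·e^(rT) = (99.24 − 3.1908)·e^(0.0732·10/12) = 96.0492 × 1.062899 = 102.0906
Value (long) = (F − K)·e^(−rT) = (102.0906 − 93.55) × 0.940823 = 8.0352
Value = A$8.04

A$8.04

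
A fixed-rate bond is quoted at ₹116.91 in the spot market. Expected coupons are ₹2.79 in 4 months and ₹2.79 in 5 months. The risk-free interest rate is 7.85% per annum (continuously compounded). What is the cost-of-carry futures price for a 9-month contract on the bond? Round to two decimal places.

₹118.25

PV(coupons) I = 2.79·e^(−0.0785·4/12) + 2.79·e^(−0.0785·5/12)
I = 2.7179 + 2.7002 = 5.4181
F = (S − I)·e^(rT) = (116.91 − 5.4181) · e^(0.0785·9/12)
= 111.4919 · e^0.058875 = 111.4919 × 1.060643 = ₹118.25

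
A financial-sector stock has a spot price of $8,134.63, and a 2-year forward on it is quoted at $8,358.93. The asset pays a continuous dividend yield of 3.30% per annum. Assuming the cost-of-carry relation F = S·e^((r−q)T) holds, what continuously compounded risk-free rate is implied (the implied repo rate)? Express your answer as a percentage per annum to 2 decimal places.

4.66%

From F = S·e^((r−q)T): (r − q) = ln(F/S)/T
ln(8358.93/8134.63) = ln(1.027573) = 0.027200
(r − q) = 0.027200 / (2) = 0.013600
r = ln(F/S)/T + q = 0.013600 + 0.0330 = 0.046600
r = 4.66%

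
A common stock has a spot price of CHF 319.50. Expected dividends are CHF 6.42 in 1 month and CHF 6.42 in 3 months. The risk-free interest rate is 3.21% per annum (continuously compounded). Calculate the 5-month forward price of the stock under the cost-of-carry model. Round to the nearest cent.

CHF 310.86

PV(dividends) I = 6.42·e^(−0.0321·1/12) + 6.42·e^(−0.0321·3/12)
I = 6.4028 + 6.3687 = 12.7715
F = (S − I)·e^(rT) = (319.50 − 12.7715) · e^(0.0321·5/12)
= 306.7285 · e^0.013375 = 306.7285 × 1.013465 = CHF 310.86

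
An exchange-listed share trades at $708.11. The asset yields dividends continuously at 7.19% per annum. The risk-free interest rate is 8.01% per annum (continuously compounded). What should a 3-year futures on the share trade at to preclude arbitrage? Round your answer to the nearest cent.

F = S·e^((r − q)T) = 708.11 · e^((0.0801 − 0.0719) × 3)
= 708.11 · e^0.024600 = 708.11 × 1.024905
F = $725.75

$725.75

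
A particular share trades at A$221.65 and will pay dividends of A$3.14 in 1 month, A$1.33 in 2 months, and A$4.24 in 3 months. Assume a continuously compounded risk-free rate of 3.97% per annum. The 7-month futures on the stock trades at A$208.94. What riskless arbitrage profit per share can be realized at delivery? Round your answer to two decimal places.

A$9.05 per share

PV(dividends) I = 3.14·e^(−0.0397·1/12) + 1.33·e^(−0.0397·2/12) + 4.24·e^(−0.0397·3/12) = 8.6490
Fair futures F* = (S − I)·e^(rT) = (221.65 − 8.6490)·e^0.023158 = 213.0010 × 1.023428 = 217.9912
Market A$208.94 < fair 217.9912: forward underpriced → reverse cash-and-carry (short the stock, invest proceeds at r, pay the dividends, go long the forward).
Profit at T = |F_mkt − F*| = |208.94 − 217.9912| = A$9.05 per share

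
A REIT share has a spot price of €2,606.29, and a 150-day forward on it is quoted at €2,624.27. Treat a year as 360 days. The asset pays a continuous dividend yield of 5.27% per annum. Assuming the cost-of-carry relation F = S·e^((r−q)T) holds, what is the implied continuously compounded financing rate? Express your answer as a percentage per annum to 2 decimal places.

From F = S·e^((r−q)T): (r − q) = ln(F/S)/T
ln(2624.27/2606.29) = ln(1.006899) = 0.006875
(r − q) = 0.006875 / (150/360) = 0.016500
r = ln(F/S)/T + q = 0.016500 + 0.0527 = 0.069200
r = 6.92%

6.92%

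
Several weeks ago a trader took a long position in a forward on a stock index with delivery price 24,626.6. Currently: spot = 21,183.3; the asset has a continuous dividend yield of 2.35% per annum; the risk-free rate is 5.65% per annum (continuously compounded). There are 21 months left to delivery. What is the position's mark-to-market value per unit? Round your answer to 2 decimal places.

Current fair forward for the remaining 21 months: F = S·e^((r − q)·T), (r − q) = 0.0565 − 0.0235 = 0.0330
F = 21183.3 · e^(0.0330 × 21/12) = 21183.3 × 1.05945010 = 22442.6493
Value of long forward = (F − K)·e^(−rT) = (22442.6493 − 24626.6) · e^(−0.0565·21/12)
= -2183.9507 × 0.90585593 = -1978.34

-1978.34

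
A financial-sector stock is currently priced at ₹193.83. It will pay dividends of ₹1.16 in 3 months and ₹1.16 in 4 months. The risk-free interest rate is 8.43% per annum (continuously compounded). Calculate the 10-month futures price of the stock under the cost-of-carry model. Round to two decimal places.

₹205.51

PV(dividends) I = 1.16·e^(−0.0843·3/12) + 1.16·e^(−0.0843·4/12)
I = 1.1358 + 1.1279 = 2.2637
F = (S − I)·e^(rT) = (193.83 − 2.2637) · e^(0.0843·10/12)
= 191.5663 · e^0.070250 = 191.5663 × 1.072776 = ₹205.51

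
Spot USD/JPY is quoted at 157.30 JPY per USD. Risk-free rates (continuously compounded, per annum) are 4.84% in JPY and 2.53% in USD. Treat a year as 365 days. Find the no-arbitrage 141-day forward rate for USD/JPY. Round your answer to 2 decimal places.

158.71

F = S·e^((r_JPY − r_USD)T) = 157.30 · e^((0.0484 − 0.0253) × 141/365)
= 157.30 · e^0.008924 = 157.30 × 1.008964
F = 158.71 JPY per USD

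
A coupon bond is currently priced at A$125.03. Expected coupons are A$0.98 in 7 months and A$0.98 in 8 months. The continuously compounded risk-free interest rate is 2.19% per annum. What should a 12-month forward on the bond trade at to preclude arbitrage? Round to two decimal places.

A$125.82

PV(coupons) I = 0.98·e^(−0.0219·7/12) + 0.98·e^(−0.0219·8/12)
I = 0.9676 + 0.9658 = 1.9334
F = (S − I)·e^(rT) = (125.03 − 1.9334) · e^(0.0219·12/12)
= 123.0966 · e^0.021900 = 123.0966 × 1.022142 = A$125.82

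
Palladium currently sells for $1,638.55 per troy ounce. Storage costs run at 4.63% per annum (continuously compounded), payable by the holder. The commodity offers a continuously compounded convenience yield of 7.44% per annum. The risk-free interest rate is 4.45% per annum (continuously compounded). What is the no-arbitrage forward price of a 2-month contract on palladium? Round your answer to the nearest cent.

$1,643.03 per troy ounce

Net carry = r + u − y = 0.0445 + 0.0463 − 0.0744 = 0.0164
F = S·e^((r+u−y)T) = 1638.55 · e^(0.0164 × 2/12) = 1638.55 · e^0.00273333
= 1638.55 × 1.00273707 = $1,643.03 per troy ounce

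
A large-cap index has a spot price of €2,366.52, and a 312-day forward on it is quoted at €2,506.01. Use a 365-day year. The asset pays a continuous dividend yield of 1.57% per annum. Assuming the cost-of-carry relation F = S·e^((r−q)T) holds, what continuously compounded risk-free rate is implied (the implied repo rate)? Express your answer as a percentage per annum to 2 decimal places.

From F = S·e^((r−q)T): (r − q) = ln(F/S)/T
ln(2506.01/2366.52) = ln(1.058943) = 0.057271
(r − q) = 0.057271 / (312/365) = 0.067000
r = ln(F/S)/T + q = 0.067000 + 0.0157 = 0.082700
r = 8.27%

8.27%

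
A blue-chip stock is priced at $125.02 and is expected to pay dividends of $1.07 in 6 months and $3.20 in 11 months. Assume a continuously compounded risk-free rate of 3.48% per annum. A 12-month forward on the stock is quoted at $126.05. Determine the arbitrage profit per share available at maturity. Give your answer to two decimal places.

$0.90 per share

PV(dividends) I = 1.07·e^(−0.0348·6/12) + 3.20·e^(−0.0348·11/12) = 4.1511
Fair forward F* = (S − I)·e^(rT) = (125.02 − 4.1511)·e^0.034800 = 120.8689 × 1.035413 = 125.1492
Market $126.05 > fair 125.1492: forward overpriced → cash-and-carry (borrow at r, buy the stock and collect the dividends, short the forward).
Profit at T = |F_mkt − F*| = |126.05 − 125.1492| = $0.90 per share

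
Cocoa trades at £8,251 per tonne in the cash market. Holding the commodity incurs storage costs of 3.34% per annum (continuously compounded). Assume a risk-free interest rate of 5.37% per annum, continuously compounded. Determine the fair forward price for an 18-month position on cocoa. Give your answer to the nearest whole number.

£9,403 per tonne

Net carry = r + u − y = 0.0537 + 0.0334 − 0.0000 = 0.0871
F = S·e^((r+u−y)T) = 8251 · e^(0.0871 × 18/12) = 8251 · e^0.130650
= 8251 × 1.139569 = £9,403 per tonne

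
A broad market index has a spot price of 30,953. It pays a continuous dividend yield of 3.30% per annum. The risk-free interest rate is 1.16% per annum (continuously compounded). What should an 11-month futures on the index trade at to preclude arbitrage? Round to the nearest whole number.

F = S·e^((r − q)T) = 30953 · e^((0.0116 − 0.0330) × 11/12)
= 30953 · e^-0.019617 = 30953 × 0.980574
F = 30,352

30,352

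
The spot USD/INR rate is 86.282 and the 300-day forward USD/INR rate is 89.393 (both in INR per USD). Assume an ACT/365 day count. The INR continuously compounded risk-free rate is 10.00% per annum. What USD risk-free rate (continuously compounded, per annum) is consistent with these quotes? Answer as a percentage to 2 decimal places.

F = S·e^((r_INR − r_USD)T) ⇒ r_USD = r_INR − ln(F/S)/T
ln(89.393/86.282) = 0.035421; /(300/365) = 0.043096
r_USD = 0.1000 − 0.043096 = 0.056904
r_USD = 5.69%

5.69%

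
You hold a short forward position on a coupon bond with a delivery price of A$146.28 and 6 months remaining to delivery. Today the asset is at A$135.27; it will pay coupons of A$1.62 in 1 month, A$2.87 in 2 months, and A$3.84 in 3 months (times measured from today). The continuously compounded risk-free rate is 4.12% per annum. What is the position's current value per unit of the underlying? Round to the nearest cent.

A$16.29

PV(remaining coupons) I = 1.62·e^(−0.0412·1/12) + 2.87·e^(−0.0412·2/12) + 3.84·e^(−0.0412·3/12) = 8.2655
Current forward F = (S − I)·e^(rT) = (135.27 − 8.2655)·e^(0.0412·6/12) = 127.0045 × 1.020814 = 129.6480
Value (long) = (F − K)·e^(−rT) = (129.6480 − 146.28) × 0.979611 = -16.2929
Short position value = −(long value) = A$16.29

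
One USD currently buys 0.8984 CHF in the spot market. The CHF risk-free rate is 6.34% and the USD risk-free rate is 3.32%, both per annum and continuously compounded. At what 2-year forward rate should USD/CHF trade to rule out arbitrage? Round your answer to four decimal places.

F = S·e^((r_CHF − r_USD)T) = 0.8984 · e^((0.0634 − 0.0332) × 2)
= 0.8984 · e^0.060400 = 0.8984 × 1.062261
F = 0.9543 CHF per USD

0.9543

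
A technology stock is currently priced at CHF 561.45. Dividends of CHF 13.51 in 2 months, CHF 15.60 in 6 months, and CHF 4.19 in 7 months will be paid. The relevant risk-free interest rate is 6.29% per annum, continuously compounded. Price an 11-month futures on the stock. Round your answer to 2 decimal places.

PV(dividends) I = 13.51·e^(−0.0629·2/12) + 15.60·e^(−0.0629·6/12) + 4.19·e^(−0.0629·7/12)
I = 13.3691 + 15.1170 + 4.0390 = 32.5251
F = (S − I)·e^(rT) = (561.45 − 32.5251) · e^(0.0629·11/12)
= 528.9249 · e^0.057658 = 528.9249 × 1.059353 = CHF 560.32

CHF 560.32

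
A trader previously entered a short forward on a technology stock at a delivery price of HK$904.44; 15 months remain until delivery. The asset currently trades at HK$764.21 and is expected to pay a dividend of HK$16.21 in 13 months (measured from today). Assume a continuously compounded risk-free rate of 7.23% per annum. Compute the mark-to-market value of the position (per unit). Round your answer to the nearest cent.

HK$77.06

PV(remaining dividends) I = 16.21·e^(−0.0723·13/12) = 14.9888
Current forward F = (S − I)·e^(rT) = (764.21 − 14.9888)·e^(0.0723·15/12) = 749.2212 × 1.094585 = 820.0863
Value (long) = (F − K)·e^(−rT) = (820.0863 − 904.44) × 0.913589 = -77.0646
Short position value = −(long value) = HK$77.06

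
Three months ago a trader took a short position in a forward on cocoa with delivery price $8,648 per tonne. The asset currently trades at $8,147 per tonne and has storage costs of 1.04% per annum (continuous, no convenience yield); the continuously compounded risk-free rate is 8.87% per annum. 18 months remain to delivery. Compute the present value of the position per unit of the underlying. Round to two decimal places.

Current fair forward for the remaining 18 months: F = S·e^((r + u)·T), (r + u) = 0.0887 + 0.0104 = 0.0991
F = 8147 · e^(0.0991 × 18/12) = 8147 × 1.16026682 = 9452.6938
Value of long forward = (F − K)·e^(−rT) = (9452.6938 − 8648) · e^(−0.0887·18/12)
= 804.6938 × 0.87542132 = 704.45
Short position value = −(long value) = -$704.45

-$704.45 per tonne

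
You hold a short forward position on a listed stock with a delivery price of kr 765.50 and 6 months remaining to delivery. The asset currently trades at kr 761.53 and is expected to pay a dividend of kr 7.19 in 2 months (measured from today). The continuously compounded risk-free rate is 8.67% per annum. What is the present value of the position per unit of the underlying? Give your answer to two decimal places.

PV(remaining dividends) I = 7.19·e^(−0.0867·2/12) = 7.0869
Current forward F = (S − I)·e^(rT) = (761.53 − 7.0869)·e^(0.0867·6/12) = 754.4431 × 1.044303 = 787.8672
Value (long) = (F − K)·e^(−rT) = (787.8672 − 765.50) × 0.957576 = 21.4183
Short position value = −(long value) = -kr 21.42

-kr 21.42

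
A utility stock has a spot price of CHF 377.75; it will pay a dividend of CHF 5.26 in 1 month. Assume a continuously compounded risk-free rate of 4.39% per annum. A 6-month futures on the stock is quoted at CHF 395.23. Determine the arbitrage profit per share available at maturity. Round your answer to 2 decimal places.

PV(dividends) I = 5.26·e^(−0.0439·1/12) = 5.2408
Fair futures F* = (S − I)·e^(rT) = (377.75 − 5.2408)·e^0.021950 = 372.5092 × 1.022193 = 380.7763
Market CHF 395.23 > fair 380.7763: forward overpriced → cash-and-carry (borrow at r, buy the stock and collect the dividends, short the forward).
Profit at T = |F_mkt − F*| = |395.23 − 380.7763| = CHF 14.45 per share

CHF 14.45 per share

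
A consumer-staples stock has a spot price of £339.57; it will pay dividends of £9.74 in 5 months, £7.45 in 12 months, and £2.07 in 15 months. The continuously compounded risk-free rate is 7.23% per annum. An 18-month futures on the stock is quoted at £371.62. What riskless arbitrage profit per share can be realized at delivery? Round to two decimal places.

£13.52 per share

PV(dividends) I = 9.74·e^(−0.0723·5/12) + 7.45·e^(−0.0723·12/12) + 2.07·e^(−0.0723·15/12) = 18.2725
Fair futures F* = (S − I)·e^(rT) = (339.57 − 18.2725)·e^0.108450 = 321.2975 × 1.114549 = 358.1018
Market £371.62 > fair 358.1018: forward overpriced → cash-and-carry (borrow at r, buy the stock and collect the dividends, short the forward).
Profit at T = |F_mkt − F*| = |371.62 − 358.1018| = £13.52 per share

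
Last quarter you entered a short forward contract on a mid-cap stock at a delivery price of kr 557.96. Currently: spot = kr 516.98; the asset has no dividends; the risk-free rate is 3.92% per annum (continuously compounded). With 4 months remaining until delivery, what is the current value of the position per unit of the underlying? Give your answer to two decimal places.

kr 33.74

Current fair forward for the remaining 4 months: F = S·e^(r·T), r = 0.0392
F = 516.98 · e^(0.0392 × 4/12) = 516.98 × 1.013152 = 523.7793
Value of long forward = (F − K)·e^(−rT) = (523.7793 − 557.96) · e^(−0.0392·4/12)
= -34.1807 × 0.987018 = -33.74
Short position value = −(long value) = kr 33.74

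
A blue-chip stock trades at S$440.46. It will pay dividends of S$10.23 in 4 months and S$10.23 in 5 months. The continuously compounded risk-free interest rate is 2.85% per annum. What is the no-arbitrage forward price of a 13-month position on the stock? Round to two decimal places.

PV(dividends) I = 10.23·e^(−0.0285·4/12) + 10.23·e^(−0.0285·5/12)
I = 10.1333 + 10.1092 = 20.2425
F = (S − I)·e^(rT) = (440.46 − 20.2425) · e^(0.0285·13/12)
= 420.2175 · e^0.030875 = 420.2175 × 1.031357 = S$433.39

S$433.39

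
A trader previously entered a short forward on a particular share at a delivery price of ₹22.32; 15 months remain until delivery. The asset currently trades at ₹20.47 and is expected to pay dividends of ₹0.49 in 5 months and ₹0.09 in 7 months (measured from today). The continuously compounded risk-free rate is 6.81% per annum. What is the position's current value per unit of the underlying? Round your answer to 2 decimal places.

₹0.59

PV(remaining dividends) I = 0.49·e^(−0.0681·5/12) + 0.09·e^(−0.0681·7/12) = 0.5628
Current forward F = (S − I)·e^(rT) = (20.47 − 0.5628)·e^(0.0681·15/12) = 19.9072 × 1.088853 = 21.6760
Value (long) = (F − K)·e^(−rT) = (21.6760 − 22.32) × 0.918397 = -0.5914
Short position value = −(long value) = ₹0.59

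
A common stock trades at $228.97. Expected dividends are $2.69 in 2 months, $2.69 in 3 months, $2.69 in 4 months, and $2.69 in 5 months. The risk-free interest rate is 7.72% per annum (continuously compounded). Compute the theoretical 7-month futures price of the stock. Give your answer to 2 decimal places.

$228.51

PV(dividends) I = 2.69·e^(−0.0772·2/12) + 2.69·e^(−0.0772·3/12) + 2.69·e^(−0.0772·4/12) + 2.69·e^(−0.0772·5/12)
I = 2.6556 + 2.6386 + 2.6217 + 2.6048 = 10.5207
F = (S − I)·e^(rT) = (228.97 − 10.5207) · e^(0.0772·7/12)
= 218.4493 · e^0.045033 = 218.4493 × 1.046062 = $228.51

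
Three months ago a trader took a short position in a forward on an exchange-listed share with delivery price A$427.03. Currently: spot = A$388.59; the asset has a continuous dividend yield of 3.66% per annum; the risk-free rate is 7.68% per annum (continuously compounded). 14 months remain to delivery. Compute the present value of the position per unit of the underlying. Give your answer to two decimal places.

Current fair forward for the remaining 14 months: F = S·e^((r − q)·T), (r − q) = 0.0768 − 0.0366 = 0.0402
F = 388.59 · e^(0.0402 × 14/12) = 388.59 × 1.048017 = 407.2489
Value of long forward = (F − K)·e^(−rT) = (407.2489 − 427.03) · e^(−0.0768·14/12)
= -19.7811 × 0.914297 = -18.09
Short position value = −(long value) = A$18.09

A$18.09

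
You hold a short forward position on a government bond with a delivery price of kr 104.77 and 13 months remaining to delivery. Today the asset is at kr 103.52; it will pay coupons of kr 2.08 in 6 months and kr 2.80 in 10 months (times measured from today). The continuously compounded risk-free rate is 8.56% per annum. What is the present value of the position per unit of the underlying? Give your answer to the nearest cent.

-kr 3.43

PV(remaining coupons) I = 2.08·e^(−0.0856·6/12) + 2.80·e^(−0.0856·10/12) = 4.6001
Current forward F = (S − I)·e^(rT) = (103.52 − 4.6001)·e^(0.0856·13/12) = 98.9199 × 1.097169 = 108.5318
Value (long) = (F − K)·e^(−rT) = (108.5318 − 104.77) × 0.911437 = 3.4286
Short position value = −(long value) = -kr 3.43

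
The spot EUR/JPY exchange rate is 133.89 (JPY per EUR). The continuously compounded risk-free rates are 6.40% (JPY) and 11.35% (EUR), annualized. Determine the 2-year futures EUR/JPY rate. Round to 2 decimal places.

F = S·e^((r_JPY − r_EUR)T) = 133.89 · e^((0.0640 − 0.1135) × 2)
= 133.89 · e^-0.099000 = 133.89 × 0.905743
F = 121.27 JPY per EUR

121.27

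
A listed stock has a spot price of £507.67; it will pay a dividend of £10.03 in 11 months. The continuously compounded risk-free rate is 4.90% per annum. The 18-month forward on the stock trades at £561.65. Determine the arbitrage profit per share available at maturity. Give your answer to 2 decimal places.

PV(dividends) I = 10.03·e^(−0.0490·11/12) = 9.5895
Fair forward F* = (S − I)·e^(rT) = (507.67 − 9.5895)·e^0.073500 = 498.0805 × 1.076269 = 536.0686
Market £561.65 > fair 536.0686: forward overpriced → cash-and-carry (borrow at r, buy the stock and collect the dividends, short the forward).
Profit at T = |F_mkt − F*| = |561.65 − 536.0686| = £25.58 per share

£25.58 per share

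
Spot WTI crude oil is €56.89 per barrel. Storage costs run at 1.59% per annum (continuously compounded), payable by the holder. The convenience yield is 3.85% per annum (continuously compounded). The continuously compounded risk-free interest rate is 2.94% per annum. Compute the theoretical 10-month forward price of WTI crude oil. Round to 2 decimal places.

Net carry = r + u − y = 0.0294 + 0.0159 − 0.0385 = 0.0068
F = S·e^((r+u−y)T) = 56.89 · e^(0.0068 × 10/12) = 56.89 · e^0.005667
= 56.89 × 1.005683 = €57.21 per barrel

€57.21 per barrel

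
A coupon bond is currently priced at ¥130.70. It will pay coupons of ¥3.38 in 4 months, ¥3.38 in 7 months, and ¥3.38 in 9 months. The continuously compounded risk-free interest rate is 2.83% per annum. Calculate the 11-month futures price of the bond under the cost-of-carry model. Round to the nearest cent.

¥123.89

PV(coupons) I = 3.38·e^(−0.0283·4/12) + 3.38·e^(−0.0283·7/12) + 3.38·e^(−0.0283·9/12)
I = 3.3483 + 3.3247 + 3.3090 = 9.9820
F = (S − I)·e^(rT) = (130.70 − 9.9820) · e^(0.0283·11/12)
= 120.7180 · e^0.025942 = 120.7180 × 1.026281 = ¥123.89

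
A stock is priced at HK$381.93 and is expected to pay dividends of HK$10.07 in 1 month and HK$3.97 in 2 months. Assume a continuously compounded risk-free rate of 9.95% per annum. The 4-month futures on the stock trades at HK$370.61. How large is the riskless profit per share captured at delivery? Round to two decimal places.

PV(dividends) I = 10.07·e^(−0.0995·1/12) + 3.97·e^(−0.0995·2/12) = 13.8916
Fair futures F* = (S − I)·e^(rT) = (381.93 − 13.8916)·e^0.033167 = 368.0384 × 1.033723 = 380.4498
Market HK$370.61 < fair 380.4498: forward underpriced → reverse cash-and-carry (short the stock, invest proceeds at r, pay the dividends, go long the forward).
Profit at T = |F_mkt − F*| = |370.61 − 380.4498| = HK$9.84 per share

HK$9.84 per share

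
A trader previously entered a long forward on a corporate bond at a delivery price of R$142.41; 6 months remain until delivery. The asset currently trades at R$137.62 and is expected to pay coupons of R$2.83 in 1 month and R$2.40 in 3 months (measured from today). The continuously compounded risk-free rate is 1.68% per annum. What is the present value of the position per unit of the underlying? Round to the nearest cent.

PV(remaining coupons) I = 2.83·e^(−0.0168·1/12) + 2.40·e^(−0.0168·3/12) = 5.2160
Current forward F = (S − I)·e^(rT) = (137.62 − 5.2160)·e^(0.0168·6/12) = 132.4040 × 1.008435 = 133.5208
Value (long) = (F − K)·e^(−rT) = (133.5208 − 142.41) × 0.991635 = -8.8148
Value = -R$8.81

-R$8.81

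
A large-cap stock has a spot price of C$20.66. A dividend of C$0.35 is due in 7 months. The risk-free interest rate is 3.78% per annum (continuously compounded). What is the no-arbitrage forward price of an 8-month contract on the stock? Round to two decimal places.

PV(dividends) I = 0.35·e^(−0.0378·7/12)
I = 0.3424
F = (S − I)·e^(rT) = (20.66 − 0.3424) · e^(0.0378·8/12)
= 20.3176 · e^0.025200 = 20.3176 × 1.025520 = C$20.84

C$20.84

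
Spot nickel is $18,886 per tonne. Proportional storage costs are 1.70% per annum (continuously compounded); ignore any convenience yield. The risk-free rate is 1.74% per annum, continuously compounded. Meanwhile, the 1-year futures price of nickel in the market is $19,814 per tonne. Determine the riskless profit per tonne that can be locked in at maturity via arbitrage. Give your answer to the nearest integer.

$267 per tonne

Fair futures: F* = S·e^(carry·T), with carry = (r + u) = 0.0174 + 0.0170 = 0.0344
F* = 18886 · e^(0.0344 × 1) = 18886 · e^0.034400 = 18886 × 1.034999 = $19546.9911
Market $19814 > fair $19546.9911: forward overpriced → cash-and-carry (buy spot, short the forward).
At maturity, profit = |F_mkt − F*| = |19814 − 19546.9911| = $267 per tonne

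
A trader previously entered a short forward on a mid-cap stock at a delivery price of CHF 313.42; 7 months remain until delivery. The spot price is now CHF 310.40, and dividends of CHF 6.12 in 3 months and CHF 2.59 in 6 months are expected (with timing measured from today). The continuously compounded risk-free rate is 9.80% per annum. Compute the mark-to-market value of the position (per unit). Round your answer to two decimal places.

PV(remaining dividends) I = 6.12·e^(−0.0980·3/12) + 2.59·e^(−0.0980·6/12) = 8.4380
Current forward F = (S − I)·e^(rT) = (310.40 − 8.4380)·e^(0.0980·7/12) = 301.9620 × 1.058832 = 319.7270
Value (long) = (F − K)·e^(−rT) = (319.7270 − 313.42) × 0.944437 = 5.9566
Short position value = −(long value) = -CHF 5.96

-CHF 5.96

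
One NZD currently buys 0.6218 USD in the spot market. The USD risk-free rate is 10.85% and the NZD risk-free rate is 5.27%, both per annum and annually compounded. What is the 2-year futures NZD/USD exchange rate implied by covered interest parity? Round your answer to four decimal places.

0.6895

By covered interest parity, F = S · (1+r_USD)^T / (1+r_NZD)^T
= 0.6218 × 1.228772 / 1.108177 = 0.6218 × 1.108823
F = 0.6895 USD per NZD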